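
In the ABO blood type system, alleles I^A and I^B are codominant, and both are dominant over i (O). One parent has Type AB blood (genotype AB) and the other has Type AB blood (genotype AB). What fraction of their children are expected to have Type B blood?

Cross: AB × AB
Possible offspring genotypes: 1 AA, 2 AB, 1 BB
Blood type counts: 1 Type A, 2 Type AB, 1 Type B
Probability of Type B: 1/4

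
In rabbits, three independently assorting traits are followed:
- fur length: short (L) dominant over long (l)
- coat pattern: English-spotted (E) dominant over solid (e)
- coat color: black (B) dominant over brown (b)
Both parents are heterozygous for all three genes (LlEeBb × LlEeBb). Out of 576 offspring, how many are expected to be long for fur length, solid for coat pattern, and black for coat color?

Trihybrid cross: LlEeBb × LlEeBb
Each trait segregates independently with a 3:1 phenotypic ratio, so each gene contributes 3/4 (dominant) or 1/4 (recessive).
Target: long (fur length), solid (coat pattern), black (coat color)
Probability = product of independent per-trait probabilities
= 1/4 × 1/4 × 3/4 = 3/64
Expected count = 3/64 × 576 = 27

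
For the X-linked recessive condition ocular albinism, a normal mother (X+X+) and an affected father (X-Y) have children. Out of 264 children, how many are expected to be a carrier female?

Cross: X+X+ × X-Y
Offspring: 2 X+X-, 2 X+Y
Probability of a carrier female: 2/4 = 1/2
Expected count = 1/2 × 264 = 132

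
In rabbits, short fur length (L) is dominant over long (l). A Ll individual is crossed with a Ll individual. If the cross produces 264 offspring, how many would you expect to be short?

Punnett square for Ll × Ll:
Offspring genotypes: 1 LL, 2 Ll, 1 ll
short: 3, long: 1
short: 3 out of 4 → fraction 3/4
Expected count = 3/4 × 264 = 198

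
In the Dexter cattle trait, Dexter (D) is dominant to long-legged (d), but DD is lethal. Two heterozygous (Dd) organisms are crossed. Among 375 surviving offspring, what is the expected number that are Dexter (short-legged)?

Cross: Dd × Dd
Punnett square offspring (before lethality): 1 DD, 2 Dd, 1 dd
The DD genotype is lethal (embryos die); surviving offspring: 2 Dd, 1 dd
Dexter (short-legged): 2 out of 3 → fraction 2/3
Expected count = 2/3 × 375 = 250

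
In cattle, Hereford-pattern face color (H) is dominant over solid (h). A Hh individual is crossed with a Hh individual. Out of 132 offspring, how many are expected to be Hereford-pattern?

Punnett square for Hh × Hh:
Offspring genotypes: 1 HH, 2 Hh, 1 hh
Hereford-pattern: 3, solid: 1
Hereford-pattern: 3 out of 4 → fraction 3/4
Expected count = 3/4 × 132 = 99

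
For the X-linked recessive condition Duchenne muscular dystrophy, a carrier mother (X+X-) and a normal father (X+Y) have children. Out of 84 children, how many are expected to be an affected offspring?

Cross: X+X- × X+Y
Offspring: 1 X+X+, 1 X+Y, 1 X+X-, 1 X-Y
Probability of an affected offspring: 1/4
Expected count = 1/4 × 84 = 21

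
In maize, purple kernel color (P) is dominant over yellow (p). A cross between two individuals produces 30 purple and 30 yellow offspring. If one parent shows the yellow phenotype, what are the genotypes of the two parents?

Observed offspring: 30 purple, 30 yellow
The observed ratio simplifies to 1:1. One parent shows yellow, so its genotype must be pp. A 1:1 offspring split requires the other parent to be heterozygous (Pp).
Parent genotypes: pp × Pp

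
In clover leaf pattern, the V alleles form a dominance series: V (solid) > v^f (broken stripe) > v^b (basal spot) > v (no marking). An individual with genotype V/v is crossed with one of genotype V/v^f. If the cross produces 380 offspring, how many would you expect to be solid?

Cross: V/v × V/v^f
Allele dominance: V > v^f > v^b > v
Offspring genotypes: 1 V/V, 1 V/v^f, 1 V/v, 1 v^f/v
Phenotype counts: 3 solid, 1 broken stripe
solid: 3 out of 4 → fraction 3/4
Expected count = 3/4 × 380 = 285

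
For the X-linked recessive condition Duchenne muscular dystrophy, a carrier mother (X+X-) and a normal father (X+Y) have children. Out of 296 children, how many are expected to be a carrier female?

Cross: X+X- × X+Y
Offspring: 1 X+X+, 1 X+Y, 1 X+X-, 1 X-Y
Probability of a carrier female: 1/4
Expected count = 1/4 × 296 = 74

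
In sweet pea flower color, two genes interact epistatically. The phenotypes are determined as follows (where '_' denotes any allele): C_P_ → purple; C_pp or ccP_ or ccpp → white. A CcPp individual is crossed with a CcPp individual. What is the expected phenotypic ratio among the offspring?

Cross: CcPp × CcPp — consider each gene separately:
C gene: Cc × Cc → 1 CC, 2 Cc, 1 cc → 3 C_ : 1 cc (out of 4)
P gene: Pp × Pp → 1 PP, 2 Pp, 1 pp → 3 P_ : 1 pp (out of 4)
Genotype classes (out of 4 × 4 = 16): C_P_ = 3×3 = 9; C_pp = 3×1 = 3; ccP_ = 1×3 = 3; ccpp = 1×1 = 1
Apply the phenotype rules: C_P_ (9) → purple; C_pp (3) + ccP_ (3) + ccpp (1) → white
Phenotype counts (out of 16): 9 purple, 7 white
Ratio: 9 purple : 7 white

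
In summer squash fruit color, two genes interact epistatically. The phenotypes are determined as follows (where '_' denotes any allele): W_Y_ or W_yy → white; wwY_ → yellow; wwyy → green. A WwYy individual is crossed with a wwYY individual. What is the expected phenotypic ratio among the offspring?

Cross: WwYy × wwYY — consider each gene separately:
W gene: Ww × ww → 2 Ww, 2 ww → 2 W_ : 2 ww (out of 4)
Y gene: Yy × YY → 2 YY, 2 Yy → 4 Y_ (out of 4)
Genotype classes (out of 4 × 4 = 16): W_Y_ = 2×4 = 8; wwY_ = 2×4 = 8
Apply the phenotype rules: W_Y_ (8) → white; wwY_ (8) → yellow
Phenotype counts (out of 16): 8 white, 8 yellow
Ratio: 1 white : 1 yellow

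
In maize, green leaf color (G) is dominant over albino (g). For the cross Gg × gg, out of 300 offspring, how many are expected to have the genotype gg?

Punnett square for Gg × gg:
Offspring genotypes: 2 Gg, 2 gg
Total offspring: 4
Count with target: 2
Probability: 2/4 = 1/2
Expected count = 1/2 × 300 = 150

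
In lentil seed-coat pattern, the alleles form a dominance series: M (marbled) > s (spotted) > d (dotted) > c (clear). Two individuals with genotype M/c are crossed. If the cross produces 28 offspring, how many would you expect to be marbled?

Cross: M/c × M/c
Allele dominance: M > s > d > c
Offspring genotypes: 1 M/M, 2 M/c, 1 c/c
Phenotype counts: 3 marbled, 1 clear
marbled: 3 out of 4 → fraction 3/4
Expected count = 3/4 × 28 = 21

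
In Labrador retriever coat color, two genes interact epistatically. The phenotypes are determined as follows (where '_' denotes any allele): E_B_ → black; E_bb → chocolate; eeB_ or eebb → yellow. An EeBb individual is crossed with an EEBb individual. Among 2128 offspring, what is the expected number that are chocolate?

Cross: EeBb × EEBb — consider each gene separately:
E gene: Ee × EE → 2 EE, 2 Ee → 4 E_ (out of 4)
B gene: Bb × Bb → 1 BB, 2 Bb, 1 bb → 3 B_ : 1 bb (out of 4)
Genotype classes (out of 4 × 4 = 16): E_B_ = 4×3 = 12; E_bb = 4×1 = 4
Apply the phenotype rules: E_B_ (12) → black; E_bb (4) → chocolate
Phenotype counts (out of 16): 12 black, 4 chocolate
chocolate: 4 out of 16 → fraction 1/4
Expected count = 1/4 × 2128 = 532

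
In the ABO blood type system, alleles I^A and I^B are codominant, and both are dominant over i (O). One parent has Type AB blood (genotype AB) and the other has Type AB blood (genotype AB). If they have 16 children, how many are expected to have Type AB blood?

Cross: AB × AB
Possible offspring genotypes: 1 AA, 2 AB, 1 BB
Blood type counts: 1 Type A, 2 Type AB, 1 Type B
Probability of Type AB: 2/4 = 1/2
Expected count = 1/2 × 16 = 8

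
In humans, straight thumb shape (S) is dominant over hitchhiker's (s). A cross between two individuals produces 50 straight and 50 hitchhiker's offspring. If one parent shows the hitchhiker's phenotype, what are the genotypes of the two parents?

Observed offspring: 50 straight, 50 hitchhiker's
The observed ratio simplifies to 1:1. One parent shows hitchhiker's, so its genotype must be ss. A 1:1 offspring split requires the other parent to be heterozygous (Ss).
Parent genotypes: ss × Ss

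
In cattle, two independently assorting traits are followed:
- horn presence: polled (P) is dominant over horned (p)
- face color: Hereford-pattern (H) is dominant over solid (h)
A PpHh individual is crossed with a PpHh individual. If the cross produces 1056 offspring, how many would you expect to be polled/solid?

Dihybrid cross PpHh × PpHh — consider each gene separately:
horn presence: Pp × Pp → 1 PP, 2 Pp, 1 pp → 3 P_ : 1 pp (out of 4)
face color: Hh × Hh → 1 HH, 2 Hh, 1 hh → 3 H_ : 1 hh (out of 4)
Combine (counts out of 4 × 4 = 16): polled/Hereford-pattern (P_H_) = 3×3 = 9; polled/solid (P_hh) = 3×1 = 3; horned/Hereford-pattern (ppH_) = 1×3 = 3; horned/solid (pphh) = 1×1 = 1
Phenotype counts (out of 16): 9 polled/Hereford-pattern, 3 polled/solid, 3 horned/Hereford-pattern, 1 horned/solid
polled/solid: 3 out of 16 → fraction 3/16
Expected count = 3/16 × 1056 = 198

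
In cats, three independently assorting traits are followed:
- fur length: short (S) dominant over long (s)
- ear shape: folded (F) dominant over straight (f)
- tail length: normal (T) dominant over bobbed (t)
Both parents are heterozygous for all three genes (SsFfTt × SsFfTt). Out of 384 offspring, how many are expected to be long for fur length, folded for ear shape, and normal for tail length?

Trihybrid cross: SsFfTt × SsFfTt
Each trait segregates independently with a 3:1 phenotypic ratio, so each gene contributes 3/4 (dominant) or 1/4 (recessive).
Target: long (fur length), folded (ear shape), normal (tail length)
Probability = product of independent per-trait probabilities
= 1/4 × 3/4 × 3/4 = 9/64
Expected count = 9/64 × 384 = 54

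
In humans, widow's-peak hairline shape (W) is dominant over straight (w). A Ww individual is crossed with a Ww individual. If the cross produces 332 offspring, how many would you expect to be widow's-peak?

Punnett square for Ww × Ww:
Offspring genotypes: 1 WW, 2 Ww, 1 ww
widow's-peak: 3, straight: 1
widow's-peak: 3 out of 4 → fraction 3/4
Expected count = 3/4 × 332 = 249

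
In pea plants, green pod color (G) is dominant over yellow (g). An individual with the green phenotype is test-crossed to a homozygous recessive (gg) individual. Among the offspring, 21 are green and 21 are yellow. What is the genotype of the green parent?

Test cross: ? × gg
Offspring: 21 green, 21 yellow — approximately 1:1.
A 1:1 ratio in a test cross indicates the unknown parent is heterozygous (Gg).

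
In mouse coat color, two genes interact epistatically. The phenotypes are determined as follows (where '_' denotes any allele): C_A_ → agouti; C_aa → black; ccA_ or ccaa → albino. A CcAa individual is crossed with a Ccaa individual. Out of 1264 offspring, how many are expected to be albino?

Cross: CcAa × Ccaa — consider each gene separately:
C gene: Cc × Cc → 1 CC, 2 Cc, 1 cc → 3 C_ : 1 cc (out of 4)
A gene: Aa × aa → 2 Aa, 2 aa → 2 A_ : 2 aa (out of 4)
Genotype classes (out of 4 × 4 = 16): C_A_ = 3×2 = 6; C_aa = 3×2 = 6; ccA_ = 1×2 = 2; ccaa = 1×2 = 2
Apply the phenotype rules: C_A_ (6) → agouti; C_aa (6) → black; ccA_ (2) + ccaa (2) → albino
Phenotype counts (out of 16): 6 agouti, 6 black, 4 albino
albino: 4 out of 16 → fraction 1/4
Expected count = 1/4 × 1264 = 316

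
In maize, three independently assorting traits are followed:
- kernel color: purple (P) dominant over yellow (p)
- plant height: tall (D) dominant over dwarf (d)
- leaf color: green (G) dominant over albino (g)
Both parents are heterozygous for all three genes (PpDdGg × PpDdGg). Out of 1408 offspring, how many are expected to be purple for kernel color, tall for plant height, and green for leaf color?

Trihybrid cross: PpDdGg × PpDdGg
Each trait segregates independently with a 3:1 phenotypic ratio, so each gene contributes 3/4 (dominant) or 1/4 (recessive).
Target: purple (kernel color), tall (plant height), green (leaf color)
Probability = product of independent per-trait probabilities
= 3/4 × 3/4 × 3/4 = 27/64
Expected count = 27/64 × 1408 = 594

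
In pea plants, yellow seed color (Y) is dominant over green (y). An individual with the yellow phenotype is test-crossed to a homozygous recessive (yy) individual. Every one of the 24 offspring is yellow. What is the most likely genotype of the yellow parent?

Test cross: ? × yy
All offspring are yellow.
If the unknown parent were heterozygous (Yy), about half of 24 offspring would be green; none are. The unknown parent is most likely homozygous dominant (YY).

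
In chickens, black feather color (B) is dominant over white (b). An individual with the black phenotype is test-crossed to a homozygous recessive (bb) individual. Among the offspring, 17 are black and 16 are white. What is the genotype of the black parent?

Test cross: ? × bb
Offspring: 17 black, 16 white — approximately 1:1.
A 1:1 ratio in a test cross indicates the unknown parent is heterozygous (Bb).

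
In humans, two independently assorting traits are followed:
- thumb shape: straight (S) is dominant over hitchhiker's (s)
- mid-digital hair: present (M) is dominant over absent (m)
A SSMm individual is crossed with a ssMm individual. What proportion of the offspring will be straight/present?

Dihybrid cross SSMm × ssMm — consider each gene separately:
thumb shape: SS × ss → 4 Ss → 4 S_ (out of 4)
mid-digital hair: Mm × Mm → 1 MM, 2 Mm, 1 mm → 3 M_ : 1 mm (out of 4)
Combine (counts out of 4 × 4 = 16): straight/present (S_M_) = 4×3 = 12; straight/absent (S_mm) = 4×1 = 4
Phenotype counts (out of 16): 12 straight/present, 4 straight/absent
straight/present: 12 out of 16
Probability: 12/16 = 3/4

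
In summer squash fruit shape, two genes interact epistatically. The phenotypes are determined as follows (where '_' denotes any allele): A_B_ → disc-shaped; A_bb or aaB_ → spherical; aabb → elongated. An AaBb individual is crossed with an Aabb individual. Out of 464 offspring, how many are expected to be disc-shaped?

Cross: AaBb × Aabb — consider each gene separately:
A gene: Aa × Aa → 1 AA, 2 Aa, 1 aa → 3 A_ : 1 aa (out of 4)
B gene: Bb × bb → 2 Bb, 2 bb → 2 B_ : 2 bb (out of 4)
Genotype classes (out of 4 × 4 = 16): A_B_ = 3×2 = 6; A_bb = 3×2 = 6; aaB_ = 1×2 = 2; aabb = 1×2 = 2
Apply the phenotype rules: A_B_ (6) → disc-shaped; A_bb (6) + aaB_ (2) → spherical; aabb (2) → elongated
Phenotype counts (out of 16): 6 disc-shaped, 8 spherical, 2 elongated
disc-shaped: 6 out of 16 → fraction 3/8
Expected count = 3/8 × 464 = 174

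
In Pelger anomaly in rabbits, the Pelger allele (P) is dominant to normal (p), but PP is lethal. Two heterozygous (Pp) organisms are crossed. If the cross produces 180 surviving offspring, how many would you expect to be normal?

Cross: Pp × Pp
Punnett square offspring (before lethality): 1 PP, 2 Pp, 1 pp
The PP genotype is lethal (embryos die); surviving offspring: 2 Pp, 1 pp
normal: 1 out of 3 → fraction 1/3
Expected count = 1/3 × 180 = 60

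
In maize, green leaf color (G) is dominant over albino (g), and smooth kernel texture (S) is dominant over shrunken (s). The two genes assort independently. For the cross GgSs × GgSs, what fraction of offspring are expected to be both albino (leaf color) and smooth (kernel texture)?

Dihybrid cross GgSs × GgSs — consider each gene separately:
leaf color: Gg × Gg → 1 GG, 2 Gg, 1 gg → 3 G_ : 1 gg (out of 4)
kernel texture: Ss × Ss → 1 SS, 2 Ss, 1 ss → 3 S_ : 1 ss (out of 4)
Looking for: albino (gg) and smooth (S_)
P(albino) = 1/4, P(smooth) = 3/4
P(both) = 1/4 × 3/4 = 3/16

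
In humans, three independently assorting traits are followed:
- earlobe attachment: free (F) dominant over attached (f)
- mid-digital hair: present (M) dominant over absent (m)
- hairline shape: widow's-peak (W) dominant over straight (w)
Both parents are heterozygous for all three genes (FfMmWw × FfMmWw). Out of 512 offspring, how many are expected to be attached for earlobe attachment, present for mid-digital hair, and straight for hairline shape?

Trihybrid cross: FfMmWw × FfMmWw
Each trait segregates independently with a 3:1 phenotypic ratio, so each gene contributes 3/4 (dominant) or 1/4 (recessive).
Target: attached (earlobe attachment), present (mid-digital hair), straight (hairline shape)
Probability = product of independent per-trait probabilities
= 1/4 × 3/4 × 1/4 = 3/64
Expected count = 3/64 × 512 = 24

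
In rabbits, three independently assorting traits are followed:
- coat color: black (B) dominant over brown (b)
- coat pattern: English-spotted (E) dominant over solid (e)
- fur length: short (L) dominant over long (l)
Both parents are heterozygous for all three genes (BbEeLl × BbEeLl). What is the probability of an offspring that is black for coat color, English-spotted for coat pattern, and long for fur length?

Trihybrid cross: BbEeLl × BbEeLl
Each trait segregates independently with a 3:1 phenotypic ratio, so each gene contributes 3/4 (dominant) or 1/4 (recessive).
Target: black (coat color), English-spotted (coat pattern), long (fur length)
Probability = product of independent per-trait probabilities
= 3/4 × 3/4 × 1/4 = 9/64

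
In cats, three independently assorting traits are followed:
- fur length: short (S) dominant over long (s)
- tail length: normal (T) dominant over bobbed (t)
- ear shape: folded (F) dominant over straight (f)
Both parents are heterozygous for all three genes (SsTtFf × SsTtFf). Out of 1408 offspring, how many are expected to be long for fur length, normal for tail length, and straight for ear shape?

Trihybrid cross: SsTtFf × SsTtFf
Each trait segregates independently with a 3:1 phenotypic ratio, so each gene contributes 3/4 (dominant) or 1/4 (recessive).
Target: long (fur length), normal (tail length), straight (ear shape)
Probability = product of independent per-trait probabilities
= 1/4 × 3/4 × 1/4 = 3/64
Expected count = 3/64 × 1408 = 66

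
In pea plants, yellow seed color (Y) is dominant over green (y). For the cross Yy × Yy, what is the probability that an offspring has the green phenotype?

Punnett square for Yy × Yy:
Offspring genotypes: 1 YY, 2 Yy, 1 yy
Total offspring: 4
Count with target: 1
Probability: 1/4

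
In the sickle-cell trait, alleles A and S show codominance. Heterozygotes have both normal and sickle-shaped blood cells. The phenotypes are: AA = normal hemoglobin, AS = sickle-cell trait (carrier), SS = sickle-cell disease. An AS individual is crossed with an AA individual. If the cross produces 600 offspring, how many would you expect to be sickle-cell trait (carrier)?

Punnett square for AS × AA:
Offspring genotypes: 2 AA, 2 AS
Phenotype counts: 2 normal hemoglobin, 2 sickle-cell trait (carrier)
sickle-cell trait (carrier): 2 out of 4 → fraction 1/2
Expected count = 1/2 × 600 = 300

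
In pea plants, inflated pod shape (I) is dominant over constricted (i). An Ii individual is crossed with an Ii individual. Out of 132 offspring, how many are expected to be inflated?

Punnett square for Ii × Ii:
Offspring genotypes: 1 II, 2 Ii, 1 ii
inflated: 3, constricted: 1
inflated: 3 out of 4 → fraction 3/4
Expected count = 3/4 × 132 = 99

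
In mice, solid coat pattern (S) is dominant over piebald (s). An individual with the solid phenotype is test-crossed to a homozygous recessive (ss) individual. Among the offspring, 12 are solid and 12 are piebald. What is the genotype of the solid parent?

Test cross: ? × ss
Offspring: 12 solid, 12 piebald — approximately 1:1.
A 1:1 ratio in a test cross indicates the unknown parent is heterozygous (Ss).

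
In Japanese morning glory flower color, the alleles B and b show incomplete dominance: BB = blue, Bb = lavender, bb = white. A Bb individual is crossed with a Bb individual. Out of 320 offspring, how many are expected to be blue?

Punnett square for Bb × Bb:
Offspring genotypes: 1 BB, 2 Bb, 1 bb
Phenotype counts: 1 blue, 2 lavender, 1 white
blue: 1 out of 4 → fraction 1/4
Expected count = 1/4 × 320 = 80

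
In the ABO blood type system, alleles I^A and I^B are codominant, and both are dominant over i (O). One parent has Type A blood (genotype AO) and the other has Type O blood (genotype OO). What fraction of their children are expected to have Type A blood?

Cross: AO × OO
Possible offspring genotypes: 2 AO, 2 OO
Blood type counts: 2 Type A, 2 Type O
Probability of Type A: 2/4 = 1/2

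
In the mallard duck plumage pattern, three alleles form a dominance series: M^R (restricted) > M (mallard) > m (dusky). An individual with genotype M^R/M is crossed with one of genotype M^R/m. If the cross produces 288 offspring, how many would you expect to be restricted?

Cross: M^R/M × M^R/m
Allele dominance: M^R > M > m
Offspring genotypes: 1 M^R/M^R, 1 M^R/m, 1 M^R/M, 1 M/m
Phenotype counts: 3 restricted, 1 mallard
restricted: 3 out of 4 → fraction 3/4
Expected count = 3/4 × 288 = 216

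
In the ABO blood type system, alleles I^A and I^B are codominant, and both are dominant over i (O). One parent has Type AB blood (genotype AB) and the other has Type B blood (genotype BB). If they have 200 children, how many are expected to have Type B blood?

Cross: AB × BB
Possible offspring genotypes: 2 AB, 2 BB
Blood type counts: 2 Type AB, 2 Type B
Probability of Type B: 2/4 = 1/2
Expected count = 1/2 × 200 = 100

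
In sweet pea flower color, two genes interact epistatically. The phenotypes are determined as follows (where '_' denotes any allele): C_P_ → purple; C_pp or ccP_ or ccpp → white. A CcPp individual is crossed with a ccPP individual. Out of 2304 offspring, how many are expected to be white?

Cross: CcPp × ccPP — consider each gene separately:
C gene: Cc × cc → 2 Cc, 2 cc → 2 C_ : 2 cc (out of 4)
P gene: Pp × PP → 2 PP, 2 Pp → 4 P_ (out of 4)
Genotype classes (out of 4 × 4 = 16): C_P_ = 2×4 = 8; ccP_ = 2×4 = 8
Apply the phenotype rules: C_P_ (8) → purple; ccP_ (8) → white
Phenotype counts (out of 16): 8 purple, 8 white
white: 8 out of 16 → fraction 1/2
Expected count = 1/2 × 2304 = 1152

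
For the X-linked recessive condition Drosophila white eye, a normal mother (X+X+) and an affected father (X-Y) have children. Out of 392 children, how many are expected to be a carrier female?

Cross: X+X+ × X-Y
Offspring: 2 X+X-, 2 X+Y
Probability of a carrier female: 2/4 = 1/2
Expected count = 1/2 × 392 = 196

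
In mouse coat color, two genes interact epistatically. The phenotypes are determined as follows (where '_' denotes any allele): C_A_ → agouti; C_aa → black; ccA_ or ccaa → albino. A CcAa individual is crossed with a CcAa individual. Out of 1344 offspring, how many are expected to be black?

Cross: CcAa × CcAa — consider each gene separately:
C gene: Cc × Cc → 1 CC, 2 Cc, 1 cc → 3 C_ : 1 cc (out of 4)
A gene: Aa × Aa → 1 AA, 2 Aa, 1 aa → 3 A_ : 1 aa (out of 4)
Genotype classes (out of 4 × 4 = 16): C_A_ = 3×3 = 9; C_aa = 3×1 = 3; ccA_ = 1×3 = 3; ccaa = 1×1 = 1
Apply the phenotype rules: C_A_ (9) → agouti; C_aa (3) → black; ccA_ (3) + ccaa (1) → albino
Phenotype counts (out of 16): 9 agouti, 3 black, 4 albino
black: 3 out of 16 → fraction 3/16
Expected count = 3/16 × 1344 = 252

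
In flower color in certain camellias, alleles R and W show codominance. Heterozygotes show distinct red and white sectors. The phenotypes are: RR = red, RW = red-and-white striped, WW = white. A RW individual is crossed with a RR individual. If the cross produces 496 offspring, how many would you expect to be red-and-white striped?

Punnett square for RW × RR:
Offspring genotypes: 2 RR, 2 RW
Phenotype counts: 2 red, 2 red-and-white striped
red-and-white striped: 2 out of 4 → fraction 1/2
Expected count = 1/2 × 496 = 248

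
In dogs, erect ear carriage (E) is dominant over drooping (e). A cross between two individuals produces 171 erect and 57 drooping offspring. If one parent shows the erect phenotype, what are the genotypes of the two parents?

Observed offspring: 171 erect, 57 drooping
The observed ratio simplifies to 3:1. Drooping (ee) offspring appear, so each parent must contribute one e allele. The parent stated to show erect carries E, so it is Ee. The other parent is then either Ee or ee: Ee × ee would give a 1:1 split, whereas Ee × Ee gives 3:1 — matching the data. So both parents are heterozygous (Ee × Ee).
Parent genotypes: Ee × Ee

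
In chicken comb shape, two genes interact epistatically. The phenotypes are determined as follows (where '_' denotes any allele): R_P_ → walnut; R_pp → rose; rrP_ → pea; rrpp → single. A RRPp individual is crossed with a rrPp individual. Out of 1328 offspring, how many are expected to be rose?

Cross: RRPp × rrPp — consider each gene separately:
R gene: RR × rr → 4 Rr → 4 R_ (out of 4)
P gene: Pp × Pp → 1 PP, 2 Pp, 1 pp → 3 P_ : 1 pp (out of 4)
Genotype classes (out of 4 × 4 = 16): R_P_ = 4×3 = 12; R_pp = 4×1 = 4
Apply the phenotype rules: R_P_ (12) → walnut; R_pp (4) → rose
Phenotype counts (out of 16): 12 walnut, 4 rose
rose: 4 out of 16 → fraction 1/4
Expected count = 1/4 × 1328 = 332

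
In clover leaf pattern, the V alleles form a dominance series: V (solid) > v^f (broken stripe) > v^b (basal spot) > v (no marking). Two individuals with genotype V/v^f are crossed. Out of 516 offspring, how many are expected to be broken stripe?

Cross: V/v^f × V/v^f
Allele dominance: V > v^f > v^b > v
Offspring genotypes: 1 V/V, 2 V/v^f, 1 v^f/v^f
Phenotype counts: 3 solid, 1 broken stripe
broken stripe: 1 out of 4 → fraction 1/4
Expected count = 1/4 × 516 = 129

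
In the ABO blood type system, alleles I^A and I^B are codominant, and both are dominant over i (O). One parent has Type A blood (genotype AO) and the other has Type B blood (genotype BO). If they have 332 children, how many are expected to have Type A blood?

Cross: AO × BO
Possible offspring genotypes: 1 AB, 1 AO, 1 BO, 1 OO
Blood type counts: 1 Type AB, 1 Type A, 1 Type B, 1 Type O
Probability of Type A: 1/4
Expected count = 1/4 × 332 = 83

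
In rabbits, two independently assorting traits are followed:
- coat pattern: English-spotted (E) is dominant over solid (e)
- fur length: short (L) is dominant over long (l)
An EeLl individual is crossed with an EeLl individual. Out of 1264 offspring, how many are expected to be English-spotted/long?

Dihybrid cross EeLl × EeLl — consider each gene separately:
coat pattern: Ee × Ee → 1 EE, 2 Ee, 1 ee → 3 E_ : 1 ee (out of 4)
fur length: Ll × Ll → 1 LL, 2 Ll, 1 ll → 3 L_ : 1 ll (out of 4)
Combine (counts out of 4 × 4 = 16): English-spotted/short (E_L_) = 3×3 = 9; English-spotted/long (E_ll) = 3×1 = 3; solid/short (eeL_) = 1×3 = 3; solid/long (eell) = 1×1 = 1
Phenotype counts (out of 16): 9 English-spotted/short, 3 English-spotted/long, 3 solid/short, 1 solid/long
English-spotted/long: 3 out of 16 → fraction 3/16
Expected count = 3/16 × 1264 = 237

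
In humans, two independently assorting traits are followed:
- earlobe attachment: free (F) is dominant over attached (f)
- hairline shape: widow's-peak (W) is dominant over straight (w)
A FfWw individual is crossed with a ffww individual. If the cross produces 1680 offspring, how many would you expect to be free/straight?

Dihybrid cross FfWw × ffww — consider each gene separately:
earlobe attachment: Ff × ff → 2 Ff, 2 ff → 2 F_ : 2 ff (out of 4)
hairline shape: Ww × ww → 2 Ww, 2 ww → 2 W_ : 2 ww (out of 4)
Combine (counts out of 4 × 4 = 16): free/widow's-peak (F_W_) = 2×2 = 4; free/straight (F_ww) = 2×2 = 4; attached/widow's-peak (ffW_) = 2×2 = 4; attached/straight (ffww) = 2×2 = 4
Phenotype counts (out of 16): 4 free/widow's-peak, 4 free/straight, 4 attached/widow's-peak, 4 attached/straight
free/straight: 4 out of 16 → fraction 1/4
Expected count = 1/4 × 1680 = 420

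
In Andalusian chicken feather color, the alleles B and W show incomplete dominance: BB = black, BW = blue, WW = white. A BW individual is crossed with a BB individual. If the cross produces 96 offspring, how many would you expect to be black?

Punnett square for BW × BB:
Offspring genotypes: 2 BB, 2 BW
Phenotype counts: 2 black, 2 blue
black: 2 out of 4 → fraction 1/2
Expected count = 1/2 × 96 = 48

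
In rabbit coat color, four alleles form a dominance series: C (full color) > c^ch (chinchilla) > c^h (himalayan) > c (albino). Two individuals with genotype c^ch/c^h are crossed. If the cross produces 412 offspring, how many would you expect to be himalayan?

Cross: c^ch/c^h × c^ch/c^h
Allele dominance: C > c^ch > c^h > c
Offspring genotypes: 1 c^ch/c^ch, 2 c^ch/c^h, 1 c^h/c^h
Phenotype counts: 3 chinchilla, 1 himalayan
himalayan: 1 out of 4 → fraction 1/4
Expected count = 1/4 × 412 = 103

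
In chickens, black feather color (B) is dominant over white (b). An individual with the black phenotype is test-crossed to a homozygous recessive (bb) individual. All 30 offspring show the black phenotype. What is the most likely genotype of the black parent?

Test cross: ? × bb
All offspring are black.
If the unknown parent were heterozygous (Bb), about half of 30 offspring would be white; none are. The unknown parent is most likely homozygous dominant (BB).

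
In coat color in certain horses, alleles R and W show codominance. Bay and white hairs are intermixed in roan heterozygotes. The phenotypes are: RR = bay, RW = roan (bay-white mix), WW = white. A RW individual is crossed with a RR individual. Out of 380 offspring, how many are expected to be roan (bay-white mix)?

Punnett square for RW × RR:
Offspring genotypes: 2 RR, 2 RW
Phenotype counts: 2 bay, 2 roan (bay-white mix)
roan (bay-white mix): 2 out of 4 → fraction 1/2
Expected count = 1/2 × 380 = 190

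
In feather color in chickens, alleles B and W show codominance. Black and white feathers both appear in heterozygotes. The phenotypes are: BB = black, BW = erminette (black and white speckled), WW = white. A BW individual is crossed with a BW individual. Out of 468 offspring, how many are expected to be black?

Punnett square for BW × BW:
Offspring genotypes: 1 BB, 2 BW, 1 WW
Phenotype counts: 1 black, 2 erminette (black and white speckled), 1 white
black: 1 out of 4 → fraction 1/4
Expected count = 1/4 × 468 = 117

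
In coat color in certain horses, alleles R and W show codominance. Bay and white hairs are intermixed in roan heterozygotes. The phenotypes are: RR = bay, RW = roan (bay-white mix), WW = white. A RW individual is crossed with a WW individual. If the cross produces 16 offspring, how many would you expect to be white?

Punnett square for RW × WW:
Offspring genotypes: 2 RW, 2 WW
Phenotype counts: 2 roan (bay-white mix), 2 white
white: 2 out of 4 → fraction 1/2
Expected count = 1/2 × 16 = 8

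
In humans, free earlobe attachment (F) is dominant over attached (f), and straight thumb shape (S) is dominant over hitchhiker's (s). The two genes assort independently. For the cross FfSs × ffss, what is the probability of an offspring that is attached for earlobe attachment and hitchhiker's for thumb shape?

Dihybrid cross FfSs × ffss — consider each gene separately:
earlobe attachment: Ff × ff → 2 Ff, 2 ff → 2 F_ : 2 ff (out of 4)
thumb shape: Ss × ss → 2 Ss, 2 ss → 2 S_ : 2 ss (out of 4)
Looking for: attached (ff) and hitchhiker's (ss)
P(attached) = 2/4, P(hitchhiker's) = 2/4
P(both) = 2/4 × 2/4 = 4/16 = 1/4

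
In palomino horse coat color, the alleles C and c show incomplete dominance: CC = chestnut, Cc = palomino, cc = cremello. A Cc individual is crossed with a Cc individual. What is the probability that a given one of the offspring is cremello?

Punnett square for Cc × Cc:
Offspring genotypes: 1 CC, 2 Cc, 1 cc
Phenotype counts: 1 chestnut, 2 palomino, 1 cremello
cremello: 1 out of 4
Probability: 1/4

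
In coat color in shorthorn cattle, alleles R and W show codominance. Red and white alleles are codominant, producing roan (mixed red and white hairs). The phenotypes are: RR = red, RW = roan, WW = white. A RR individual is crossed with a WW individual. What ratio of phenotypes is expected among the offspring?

Punnett square for RR × WW:
Offspring genotypes: 4 RW
Phenotype counts: 4 roan
Ratio: all roan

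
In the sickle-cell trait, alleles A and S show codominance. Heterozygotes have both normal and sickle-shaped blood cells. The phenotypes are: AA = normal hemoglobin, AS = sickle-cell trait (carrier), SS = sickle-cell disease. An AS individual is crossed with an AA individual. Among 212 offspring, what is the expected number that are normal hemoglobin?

Punnett square for AS × AA:
Offspring genotypes: 2 AA, 2 AS
Phenotype counts: 2 normal hemoglobin, 2 sickle-cell trait (carrier)
normal hemoglobin: 2 out of 4 → fraction 1/2
Expected count = 1/2 × 212 = 106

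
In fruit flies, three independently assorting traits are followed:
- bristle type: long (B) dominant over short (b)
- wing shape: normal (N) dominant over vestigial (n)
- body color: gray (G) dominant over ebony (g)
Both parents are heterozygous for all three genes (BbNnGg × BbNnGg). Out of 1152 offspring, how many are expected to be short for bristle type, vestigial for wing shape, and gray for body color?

Trihybrid cross: BbNnGg × BbNnGg
Each trait segregates independently with a 3:1 phenotypic ratio, so each gene contributes 3/4 (dominant) or 1/4 (recessive).
Target: short (bristle type), vestigial (wing shape), gray (body color)
Probability = product of independent per-trait probabilities
= 1/4 × 1/4 × 3/4 = 3/64
Expected count = 3/64 × 1152 = 54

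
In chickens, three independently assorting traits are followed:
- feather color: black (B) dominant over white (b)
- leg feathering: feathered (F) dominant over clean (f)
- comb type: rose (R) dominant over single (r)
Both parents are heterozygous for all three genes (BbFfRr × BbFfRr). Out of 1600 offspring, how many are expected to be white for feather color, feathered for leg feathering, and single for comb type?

Trihybrid cross: BbFfRr × BbFfRr
Each trait segregates independently with a 3:1 phenotypic ratio, so each gene contributes 3/4 (dominant) or 1/4 (recessive).
Target: white (feather color), feathered (leg feathering), single (comb type)
Probability = product of independent per-trait probabilities
= 1/4 × 3/4 × 1/4 = 3/64
Expected count = 3/64 × 1600 = 75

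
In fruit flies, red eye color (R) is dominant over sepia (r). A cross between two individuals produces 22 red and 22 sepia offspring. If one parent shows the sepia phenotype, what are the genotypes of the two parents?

Observed offspring: 22 red, 22 sepia
The observed ratio simplifies to 1:1. One parent shows sepia, so its genotype must be rr. A 1:1 offspring split requires the other parent to be heterozygous (Rr).
Parent genotypes: rr × Rr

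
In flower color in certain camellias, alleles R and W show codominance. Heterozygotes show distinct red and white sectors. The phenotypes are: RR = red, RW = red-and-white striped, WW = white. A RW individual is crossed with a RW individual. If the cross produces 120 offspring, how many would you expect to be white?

Punnett square for RW × RW:
Offspring genotypes: 1 RR, 2 RW, 1 WW
Phenotype counts: 1 red, 2 red-and-white striped, 1 white
white: 1 out of 4 → fraction 1/4
Expected count = 1/4 × 120 = 30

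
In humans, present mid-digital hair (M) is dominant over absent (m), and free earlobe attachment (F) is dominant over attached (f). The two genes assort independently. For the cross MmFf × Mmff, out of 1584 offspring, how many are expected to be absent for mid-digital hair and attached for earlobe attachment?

Dihybrid cross MmFf × Mmff — consider each gene separately:
mid-digital hair: Mm × Mm → 1 MM, 2 Mm, 1 mm → 3 M_ : 1 mm (out of 4)
earlobe attachment: Ff × ff → 2 Ff, 2 ff → 2 F_ : 2 ff (out of 4)
Looking for: absent (mm) and attached (ff)
P(absent) = 1/4, P(attached) = 2/4
P(both) = 1/4 × 2/4 = 2/16 = 1/8
Expected count = 1/8 × 1584 = 198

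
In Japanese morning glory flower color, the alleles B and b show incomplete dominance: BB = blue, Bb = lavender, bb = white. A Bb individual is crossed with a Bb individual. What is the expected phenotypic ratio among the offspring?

Punnett square for Bb × Bb:
Offspring genotypes: 1 BB, 2 Bb, 1 bb
Phenotype counts: 1 blue, 2 lavender, 1 white
Ratio: 1 blue : 2 lavender : 1 white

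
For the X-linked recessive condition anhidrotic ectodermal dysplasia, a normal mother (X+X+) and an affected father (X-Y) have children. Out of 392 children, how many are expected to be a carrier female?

Cross: X+X+ × X-Y
Offspring: 2 X+X-, 2 X+Y
Probability of a carrier female: 2/4 = 1/2
Expected count = 1/2 × 392 = 196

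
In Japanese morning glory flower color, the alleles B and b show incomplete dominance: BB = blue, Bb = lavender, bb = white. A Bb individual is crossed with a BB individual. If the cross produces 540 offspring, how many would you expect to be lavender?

Punnett square for Bb × BB:
Offspring genotypes: 2 BB, 2 Bb
Phenotype counts: 2 blue, 2 lavender
lavender: 2 out of 4 → fraction 1/2
Expected count = 1/2 × 540 = 270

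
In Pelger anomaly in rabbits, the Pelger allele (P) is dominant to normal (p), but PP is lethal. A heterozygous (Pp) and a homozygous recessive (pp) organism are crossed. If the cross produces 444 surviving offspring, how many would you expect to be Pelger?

Cross: Pp × pp
Punnett square offspring (before lethality): 2 Pp, 2 pp
No PP offspring are produced in this cross.
Pelger: 2 out of 4 → fraction 1/2
Expected count = 1/2 × 444 = 222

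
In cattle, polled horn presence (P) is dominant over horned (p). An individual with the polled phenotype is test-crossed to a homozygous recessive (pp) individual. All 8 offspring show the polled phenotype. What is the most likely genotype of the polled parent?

Test cross: ? × pp
All offspring are polled.
If the unknown parent were heterozygous (Pp), about half of 8 offspring would be horned; none are. The unknown parent is most likely homozygous dominant (PP).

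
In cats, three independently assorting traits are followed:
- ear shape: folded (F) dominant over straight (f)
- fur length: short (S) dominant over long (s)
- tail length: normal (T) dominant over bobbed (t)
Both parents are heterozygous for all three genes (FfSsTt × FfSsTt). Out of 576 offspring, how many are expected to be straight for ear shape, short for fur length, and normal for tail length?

Trihybrid cross: FfSsTt × FfSsTt
Each trait segregates independently with a 3:1 phenotypic ratio, so each gene contributes 3/4 (dominant) or 1/4 (recessive).
Target: straight (ear shape), short (fur length), normal (tail length)
Probability = product of independent per-trait probabilities
= 1/4 × 3/4 × 3/4 = 9/64
Expected count = 9/64 × 576 = 81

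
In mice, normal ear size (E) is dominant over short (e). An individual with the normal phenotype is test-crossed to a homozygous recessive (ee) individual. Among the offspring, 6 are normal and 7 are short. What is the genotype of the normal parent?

Test cross: ? × ee
Offspring: 6 normal, 7 short — approximately 1:1.
A 1:1 ratio in a test cross indicates the unknown parent is heterozygous (Ee).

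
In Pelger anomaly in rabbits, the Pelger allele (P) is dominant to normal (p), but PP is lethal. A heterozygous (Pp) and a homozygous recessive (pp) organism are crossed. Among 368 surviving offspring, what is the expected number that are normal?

Cross: Pp × pp
Punnett square offspring (before lethality): 2 Pp, 2 pp
No PP offspring are produced in this cross.
normal: 2 out of 4 → fraction 1/2
Expected count = 1/2 × 368 = 184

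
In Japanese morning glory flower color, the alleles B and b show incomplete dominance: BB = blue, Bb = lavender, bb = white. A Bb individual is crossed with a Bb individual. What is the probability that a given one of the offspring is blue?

Punnett square for Bb × Bb:
Offspring genotypes: 1 BB, 2 Bb, 1 bb
Phenotype counts: 1 blue, 2 lavender, 1 white
blue: 1 out of 4
Probability: 1/4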